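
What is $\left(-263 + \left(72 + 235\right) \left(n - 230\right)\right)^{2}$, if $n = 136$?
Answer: $848032641$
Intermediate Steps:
$\left(-263 + \left(72 + 235\right) \left(n - 230\right)\right)^{2} = \left(-263 + \left(72 + 235\right) \left(136 - 230\right)\right)^{2} = \left(-263 + 307 \left(-94\right)\right)^{2} = \left(-263 - 28858\right)^{2} = \left(-29121\right)^{2} = 848032641$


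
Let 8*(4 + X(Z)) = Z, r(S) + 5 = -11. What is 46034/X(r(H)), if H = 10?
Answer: -23017/3 ≈ -7672.3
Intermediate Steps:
r(S) = -16 (r(S) = -5 - 11 = -16)
X(Z) = -4 + Z/8
46034/X(r(H)) = 46034/(-4 + (1/8)*(-16)) = 46034/(-4 - 2) = 46034/(-6) = 46034*(-1/6) = -23017/3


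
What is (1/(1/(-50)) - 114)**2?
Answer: 26896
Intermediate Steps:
(1/(1/(-50)) - 114)**2 = (1/(-1/50) - 114)**2 = (-50 - 114)**2 = (-164)**2 = 26896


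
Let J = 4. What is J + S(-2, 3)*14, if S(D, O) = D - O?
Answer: -66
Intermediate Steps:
J + S(-2, 3)*14 = 4 + (-2 - 1*3)*14 = 4 + (-2 - 3)*14 = 4 - 5*14 = 4 - 70 = -66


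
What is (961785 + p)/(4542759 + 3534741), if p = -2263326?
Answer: -433847/2692500 ≈ -0.16113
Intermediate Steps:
(961785 + p)/(4542759 + 3534741) = (961785 - 2263326)/(4542759 + 3534741) = -1301541/8077500 = -1301541*1/8077500 = -433847/2692500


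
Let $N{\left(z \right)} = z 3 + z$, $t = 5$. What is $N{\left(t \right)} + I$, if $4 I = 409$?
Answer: $\frac{489}{4} \approx 122.25$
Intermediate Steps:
$I = \frac{409}{4}$ ($I = \frac{1}{4} \cdot 409 = \frac{409}{4} \approx 102.25$)
$N{\left(z \right)} = 4 z$ ($N{\left(z \right)} = 3 z + z = 4 z$)
$N{\left(t \right)} + I = 4 \cdot 5 + \frac{409}{4} = 20 + \frac{409}{4} = \frac{489}{4}$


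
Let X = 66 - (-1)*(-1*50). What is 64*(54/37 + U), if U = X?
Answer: 41344/37 ≈ 1117.4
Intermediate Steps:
X = 16 (X = 66 - (-1)*(-50) = 66 - 1*50 = 66 - 50 = 16)
U = 16
64*(54/37 + U) = 64*(54/37 + 16) = 64*(646/37) = 41344/37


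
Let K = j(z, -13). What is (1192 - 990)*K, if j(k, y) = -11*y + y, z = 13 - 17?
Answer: 26260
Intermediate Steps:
z = -4
j(k, y) = -10*y
K = 130 (K = -10*(-13) = 130)
(1192 - 990)*K = (1192 - 990)*130 = 202*130 = 26260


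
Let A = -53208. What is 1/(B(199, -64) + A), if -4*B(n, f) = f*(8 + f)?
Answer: -1/54104 ≈ -1.8483e-5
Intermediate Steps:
B(n, f) = -f*(8 + f)/4
1/(B(199, -64) + A) = 1/(-¼*(-64)*(8 - 64) - 53208) = 1/(-¼*(-64)*(-56) - 53208) = 1/(-896 - 53208) = 1/(-54104) = -1/54104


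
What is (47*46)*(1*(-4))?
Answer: -8648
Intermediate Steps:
(47*46)*(1*(-4)) = 2162*(-4) = -8648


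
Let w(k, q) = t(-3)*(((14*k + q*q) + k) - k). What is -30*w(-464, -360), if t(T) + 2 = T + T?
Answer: 29544960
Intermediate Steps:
t(T) = -2 + 2*T (t(T) = -2 + (T + T) = -2 + 2*T)
w(k, q) = -112*k - 8*q² (w(k, q) = (-2 + 2*(-3))*(((14*k + q*q) + k) - k) = (-2 - 6)*(((14*k + q²) + k) - k) = -8*(((q² + 14*k) + k) - k) = -8*((q² + 15*k) - k) = -8*(q² + 14*k) = -112*k - 8*q²)
-30*w(-464, -360) = -30*(-112*(-464) - 8*(-360)²) = -30*(51968 - 8*129600) = -30*(51968 - 1036800) = -30*(-984832) = 29544960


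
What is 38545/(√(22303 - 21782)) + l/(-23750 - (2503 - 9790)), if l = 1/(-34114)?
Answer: 1/561618782 + 38545*√521/521 ≈ 1688.7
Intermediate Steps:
l = -1/34114 ≈ -2.9313e-5
38545/(√(22303 - 21782)) + l/(-23750 - (2503 - 9790)) = 38545/(√(22303 - 21782)) - 1/(34114*(-23750 - (2503 - 9790))) = 38545/(√521) - 1/(34114*(-23750 - 1*(-7287))) = 38545*(√521/521) - 1/(34114*(-23750 + 7287)) = 38545*√521/521 - 1/34114/(-16463) = 38545*√521/521 - 1/34114*(-1/16463) = 38545*√521/521 + 1/561618782 = 1/561618782 + 38545*√521/521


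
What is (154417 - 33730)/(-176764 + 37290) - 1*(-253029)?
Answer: 35290846059/139474 ≈ 2.5303e+5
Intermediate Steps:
(154417 - 33730)/(-176764 + 37290) - 1*(-253029) = 120687/(-139474) + 253029 = 120687*(-1/139474) + 253029 = -120687/139474 + 253029 = 35290846059/139474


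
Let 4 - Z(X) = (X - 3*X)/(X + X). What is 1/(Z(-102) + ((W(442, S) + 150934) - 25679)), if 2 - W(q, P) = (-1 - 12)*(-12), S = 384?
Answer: 1/125106 ≈ 7.9932e-6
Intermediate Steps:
W(q, P) = -154 (W(q, P) = 2 - (-1 - 12)*(-12) = 2 - (-13)*(-12) = 2 - 1*156 = 2 - 156 = -154)
Z(X) = 5 (Z(X) = 4 - (X - 3*X)/(X + X) = 4 - (-2*X)/(2*X) = 4 - (-2*X)*1/(2*X) = 4 - 1*(-1) = 4 + 1 = 5)
1/(Z(-102) + ((W(442, S) + 150934) - 25679)) = 1/(5 + ((-154 + 150934) - 25679)) = 1/(5 + (150780 - 25679)) = 1/(5 + 125101) = 1/125106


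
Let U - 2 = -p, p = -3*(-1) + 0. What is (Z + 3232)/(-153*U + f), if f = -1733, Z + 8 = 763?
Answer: -3987/1580 ≈ -2.5234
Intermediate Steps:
Z = 755 (Z = -8 + 763 = 755)
p = 3 (p = 3 + 0 = 3)
U = -1 (U = 2 - 1*3 = 2 - 3 = -1)
(Z + 3232)/(-153*U + f) = (755 + 3232)/(-153*(-1) - 1733) = 3987/(153 - 1733) = 3987/(-1580) = 3987*(-1/1580) = -3987/1580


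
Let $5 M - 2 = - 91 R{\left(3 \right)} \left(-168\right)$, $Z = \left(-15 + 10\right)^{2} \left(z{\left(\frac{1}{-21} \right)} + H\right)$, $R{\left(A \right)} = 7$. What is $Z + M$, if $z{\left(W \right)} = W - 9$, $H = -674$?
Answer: $\frac{454378}{105} \approx 4327.4$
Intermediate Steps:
$z{\left(W \right)} = -9 + W$ ($z{\left(W \right)} = W - 9 = -9 + W$)
$Z = - \frac{358600}{21}$ ($Z = \left(-15 + 10\right)^{2} \left(\left(-9 + \frac{1}{-21}\right) - 674\right) = \left(-5\right)^{2} \left(\left(-9 - \frac{1}{21}\right) - 674\right) = 25 \left(- \frac{190}{21} - 674\right) = 25 \left(- \frac{14344}{21}\right) = - \frac{358600}{21} \approx -17076.0$)
$M = \frac{107018}{5}$ ($M = \frac{2}{5} + \frac{\left(-91\right) 7 \left(-168\right)}{5} = \frac{2}{5} + \frac{\left(-637\right) \left(-168\right)}{5} = \frac{2}{5} + \frac{1}{5} \cdot 107016 = \frac{2}{5} + \frac{107016}{5} = \frac{107018}{5} \approx 21404.0$)
$Z + M = - \frac{358600}{21} + \frac{107018}{5} = \frac{454378}{105}$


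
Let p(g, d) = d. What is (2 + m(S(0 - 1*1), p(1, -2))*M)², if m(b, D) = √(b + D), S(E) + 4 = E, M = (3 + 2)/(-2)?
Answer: (4 - 5*I*√7)²/4 ≈ -39.75 - 26.458*I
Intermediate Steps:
M = -5/2 (M = 5*(-½) = -5/2 ≈ -2.5000)
S(E) = -4 + E
m(b, D) = √(D + b)
(2 + m(S(0 - 1*1), p(1, -2))*M)² = (2 + √(-2 + (-4 + (0 - 1*1)))*(-5/2))² = (2 + √(-2 + (-4 + (0 - 1)))*(-5/2))² = (2 + √(-2 + (-4 - 1))*(-5/2))² = (2 + √(-2 - 5)*(-5/2))² = (2 + √(-7)*(-5/2))² = (2 + (I*√7)*(-5/2))² = (2 - 5*I*√7/2)²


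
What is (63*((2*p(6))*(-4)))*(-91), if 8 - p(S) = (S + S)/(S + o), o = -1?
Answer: 1284192/5 ≈ 2.5684e+5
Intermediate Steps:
p(S) = 8 - 2*S/(-1 + S) (p(S) = 8 - (S + S)/(S - 1) = 8 - 2*S/(-1 + S))
(63*((2*p(6))*(-4)))*(-91) = (63*((2*(2*(-4 + 3*6)/(-1 + 6)))*(-4)))*(-91) = (63*((2*(2*(-4 + 18)/5))*(-4)))*(-91) = (63*((2*(2*(⅕)*14))*(-4)))*(-91) = (63*((2*(28/5))*(-4)))*(-91) = (63*((56/5)*(-4)))*(-91) = (63*(-224/5))*(-91) = -14112/5*(-91) = 1284192/5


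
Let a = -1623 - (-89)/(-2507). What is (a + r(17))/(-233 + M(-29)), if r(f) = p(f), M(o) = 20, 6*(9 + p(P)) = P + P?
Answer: 12231920/1601973 ≈ 7.6355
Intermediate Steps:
p(P) = -9 + P/3 (p(P) = -9 + (P + P)/6 = -9 + (2*P)/6 = -9 + P/3)
a = -4068950/2507 (a = -1623 - (-89)*(-1)/2507 = -1623 - 1*89/2507 = -1623 - 89/2507 = -4068950/2507 ≈ -1623.0)
r(f) = -9 + f/3
(a + r(17))/(-233 + M(-29)) = (-4068950/2507 + (-9 + (⅓)*17))/(-233 + 20) = (-4068950/2507 + (-9 + 17/3))/(-213) = (-4068950/2507 - 10/3)*(-1/213) = -12231920/7521*(-1/213) = 12231920/1601973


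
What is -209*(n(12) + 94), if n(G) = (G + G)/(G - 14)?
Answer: -17138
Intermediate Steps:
n(G) = 2*G/(-14 + G) (n(G) = (2*G)/(-14 + G) = 2*G/(-14 + G))
-209*(n(12) + 94) = -209*(2*12/(-14 + 12) + 94) = -209*(2*12/(-2) + 94) = -209*(2*12*(-½) + 94) = -209*(-12 + 94) = -209*82 = -17138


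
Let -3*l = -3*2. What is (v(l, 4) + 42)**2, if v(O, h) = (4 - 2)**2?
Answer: 2116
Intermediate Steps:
l = 2 (l = -(-1)*2 = -1/3*(-6) = 2)
v(O, h) = 4 (v(O, h) = 2**2 = 4)
(v(l, 4) + 42)**2 = (4 + 42)**2 = 46**2 = 2116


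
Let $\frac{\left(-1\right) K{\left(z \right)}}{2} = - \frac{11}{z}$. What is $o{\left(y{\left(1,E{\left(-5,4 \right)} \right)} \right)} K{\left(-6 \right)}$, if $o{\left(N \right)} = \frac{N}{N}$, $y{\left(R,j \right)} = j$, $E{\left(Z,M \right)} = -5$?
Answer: $- \frac{11}{3} \approx -3.6667$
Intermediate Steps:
$o{\left(N \right)} = 1$
$K{\left(z \right)} = \frac{22}{z}$ ($K{\left(z \right)} = - 2 \left(- \frac{11}{z}\right) = \frac{22}{z}$)
$o{\left(y{\left(1,E{\left(-5,4 \right)} \right)} \right)} K{\left(-6 \right)} = 1 \frac{22}{-6} = 1 \cdot 22 \left(- \frac{1}{6}\right) = 1 \left(- \frac{11}{3}\right) = - \frac{11}{3}$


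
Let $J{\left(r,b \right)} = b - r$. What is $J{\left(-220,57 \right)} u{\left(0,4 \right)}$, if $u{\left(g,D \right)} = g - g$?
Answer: $0$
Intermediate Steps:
$u{\left(g,D \right)} = 0$
$J{\left(-220,57 \right)} u{\left(0,4 \right)} = \left(57 - -220\right) 0 = \left(57 + 220\right) 0 = 277 \cdot 0 = 0$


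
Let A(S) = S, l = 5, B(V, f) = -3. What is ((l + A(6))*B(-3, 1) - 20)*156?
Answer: -8268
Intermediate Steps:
((l + A(6))*B(-3, 1) - 20)*156 = ((5 + 6)*(-3) - 20)*156 = (11*(-3) - 20)*156 = (-33 - 20)*156 = -53*156 = -8268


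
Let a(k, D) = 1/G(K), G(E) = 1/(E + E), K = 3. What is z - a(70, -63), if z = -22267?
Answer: -22273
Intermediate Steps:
G(E) = 1/(2*E)
a(k, D) = 6 (a(k, D) = 1/((1/2)/3) = 1/((1/2)*(1/3)) = 1/(1/6) = 6)
z - a(70, -63) = -22267 - 1*6 = -22267 - 6 = -22273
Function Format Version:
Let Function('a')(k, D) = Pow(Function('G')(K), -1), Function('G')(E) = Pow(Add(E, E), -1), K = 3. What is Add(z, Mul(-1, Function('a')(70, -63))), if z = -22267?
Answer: -22273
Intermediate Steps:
Function('G')(E) = Mul(Rational(1, 2), Pow(E, -1)) (Function('G')(E) = Pow(Mul(2, E), -1) = Mul(Rational(1, 2), Pow(E, -1)))
Function('a')(k, D) = 6 (Function('a')(k, D) = Pow(Mul(Rational(1, 2), Pow(3, -1)), -1) = Pow(Mul(Rational(1, 2), Rational(1, 3)), -1) = Pow(Rational(1, 6), -1) = 6)
Add(z, Mul(-1, Function('a')(70, -63))) = Add(-22267, Mul(-1, 6)) = Add(-22267, -6) = -22273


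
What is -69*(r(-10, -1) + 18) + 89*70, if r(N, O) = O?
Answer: 5057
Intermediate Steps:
-69*(r(-10, -1) + 18) + 89*70 = -69*(-1 + 18) + 89*70 = -69*17 + 6230 = -1173 + 6230 = 5057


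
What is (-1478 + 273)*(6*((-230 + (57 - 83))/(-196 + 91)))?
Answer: -123392/7 ≈ -17627.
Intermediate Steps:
(-1478 + 273)*(6*((-230 + (57 - 83))/(-196 + 91))) = -7230*(-230 - 26)/(-105) = -7230*(-256*(-1/105)) = -7230*256/105 = -1205*512/35 = -123392/7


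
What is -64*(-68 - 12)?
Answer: 5120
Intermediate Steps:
-64*(-68 - 12) = -64*(-80) = 5120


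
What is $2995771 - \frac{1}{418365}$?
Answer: $\frac{1253325734414}{418365} \approx 2.9958 \cdot 10^{6}$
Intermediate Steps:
$2995771 - \frac{1}{418365} = \frac{1253325734414}{418365}$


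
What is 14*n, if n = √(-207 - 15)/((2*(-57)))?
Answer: -7*I*√222/57 ≈ -1.8298*I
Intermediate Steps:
n = -I*√222/114 (n = √(-222)/(-114) = (I*√222)*(-1/114) = -I*√222/114 ≈ -0.1307*I)
14*n = 14*(-I*√222/114) = -7*I*√222/57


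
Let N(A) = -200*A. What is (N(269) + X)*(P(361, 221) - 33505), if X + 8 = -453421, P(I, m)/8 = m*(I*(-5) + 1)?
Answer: 1634787400733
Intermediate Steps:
P(I, m) = 8*m*(1 - 5*I) (P(I, m) = 8*(m*(I*(-5) + 1)) = 8*(m*(-5*I + 1)) = 8*(m*(1 - 5*I)) = 8*m*(1 - 5*I))
X = -453429 (X = -8 - 453421 = -453429)
(N(269) + X)*(P(361, 221) - 33505) = (-200*269 - 453429)*(8*221*(1 - 5*361) - 33505) = (-53800 - 453429)*(8*221*(1 - 1805) - 33505) = -507229*(8*221*(-1804) - 33505) = -507229*(-3189472 - 33505) = -507229*(-3222977) = 1634787400733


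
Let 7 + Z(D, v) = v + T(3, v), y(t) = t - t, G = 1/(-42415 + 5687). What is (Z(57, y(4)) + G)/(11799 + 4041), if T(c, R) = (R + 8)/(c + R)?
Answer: -477467/1745314560 ≈ -0.00027357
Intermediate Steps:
T(c, R) = (8 + R)/(R + c)
G = -1/36728 (G = 1/(-36728) = -1/36728 ≈ -2.7227e-5)
y(t) = 0
Z(D, v) = -7 + v + (8 + v)/(3 + v) (Z(D, v) = -7 + (v + (8 + v)/(v + 3)) = -7 + (v + (8 + v)/(3 + v)) = -7 + v + (8 + v)/(3 + v))
(Z(57, y(4)) + G)/(11799 + 4041) = ((-13 + 0² - 3*0)/(3 + 0) - 1/36728)/(11799 + 4041) = ((-13 + 0 + 0)/3 - 1/36728)/15840 = ((⅓)*(-13) - 1/36728)*(1/15840) = (-13/3 - 1/36728)*(1/15840) = -477467/110184*1/15840 = -477467/1745314560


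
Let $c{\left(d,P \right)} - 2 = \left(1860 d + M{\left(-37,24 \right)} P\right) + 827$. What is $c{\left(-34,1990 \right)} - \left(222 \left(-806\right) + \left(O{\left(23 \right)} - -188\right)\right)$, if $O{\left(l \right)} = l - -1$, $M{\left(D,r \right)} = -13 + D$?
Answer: $16809$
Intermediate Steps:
$c{\left(d,P \right)} = 829 - 50 P + 1860 d$ ($c{\left(d,P \right)} = 2 + \left(\left(1860 d + \left(-13 - 37\right) P\right) + 827\right) = 2 - \left(-827 - 1860 d + 50 P\right) = 2 + \left(827 - 50 P + 1860 d\right) = 829 - 50 P + 1860 d$)
$O{\left(l \right)} = 1 + l$ ($O{\left(l \right)} = l + 1 = 1 + l$)
$c{\left(-34,1990 \right)} - \left(222 \left(-806\right) + \left(O{\left(23 \right)} - -188\right)\right) = \left(829 - 99500 + 1860 \left(-34\right)\right) - \left(222 \left(-806\right) + \left(\left(1 + 23\right) - -188\right)\right) = \left(829 - 99500 - 63240\right) - \left(-178932 + \left(24 + 188\right)\right) = -161911 - \left(-178932 + 212\right) = -161911 - -178720 = -161911 + 178720 = 16809$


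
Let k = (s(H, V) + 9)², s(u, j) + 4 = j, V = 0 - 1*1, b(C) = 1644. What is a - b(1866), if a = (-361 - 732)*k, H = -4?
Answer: -19132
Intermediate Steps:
V = -1 (V = 0 - 1 = -1)
s(u, j) = -4 + j
k = 16 (k = ((-4 - 1) + 9)² = (-5 + 9)² = 4² = 16)
a = -17488 (a = (-361 - 732)*16 = -1093*16 = -17488)
a - b(1866) = -17488 - 1*1644 = -17488 - 1644 = -19132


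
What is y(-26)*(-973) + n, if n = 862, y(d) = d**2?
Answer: -656886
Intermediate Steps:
y(-26)*(-973) + n = (-26)**2*(-973) + 862 = 676*(-973) + 862 = -657748 + 862 = -656886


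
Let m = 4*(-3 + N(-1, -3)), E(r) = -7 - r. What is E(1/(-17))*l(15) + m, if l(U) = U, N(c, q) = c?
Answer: -2042/17 ≈ -120.12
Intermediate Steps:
m = -16 (m = 4*(-3 - 1) = 4*(-4) = -16)
E(1/(-17))*l(15) + m = (-7 - 1/(-17))*15 - 16 = (-7 - 1*(-1/17))*15 - 16 = (-7 + 1/17)*15 - 16 = -118/17*15 - 16 = -1770/17 - 16 = -2042/17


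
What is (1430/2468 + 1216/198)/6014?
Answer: 821057/734706324 ≈ 0.0011175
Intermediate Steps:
(1430/2468 + 1216/198)/6014 = (1430*(1/2468) + 1216*(1/198))*(1/6014) = (715/1234 + 608/99)*(1/6014) = (821057/122166)*(1/6014) = 821057/734706324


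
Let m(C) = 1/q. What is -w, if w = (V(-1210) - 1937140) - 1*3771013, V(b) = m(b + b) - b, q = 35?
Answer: 199743004/35 ≈ 5.7069e+6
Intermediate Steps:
m(C) = 1/35
V(b) = 1/35 - b
w = -199743004/35 (w = ((1/35 - 1*(-1210)) - 1937140) - 1*3771013 = ((1/35 + 1210) - 1937140) - 3771013 = (42351/35 - 1937140) - 3771013 = -67757549/35 - 3771013 = -199743004/35 ≈ -5.7069e+6)
-w = -1*(-199743004/35) = 199743004/35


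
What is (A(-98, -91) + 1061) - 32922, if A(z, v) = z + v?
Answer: -32050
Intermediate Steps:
A(z, v) = v + z
(A(-98, -91) + 1061) - 32922 = ((-91 - 98) + 1061) - 32922 = (-189 + 1061) - 32922 = 872 - 32922 = -32050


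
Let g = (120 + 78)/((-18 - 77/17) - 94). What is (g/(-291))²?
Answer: 1258884/36924312649 ≈ 3.4094e-5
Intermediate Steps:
g = -3366/1981 (g = 198/((-18 - 77/17) - 94) = 198/(-383/17 - 94) = 198/(-1981/17) = 198*(-17/1981) = -3366/1981 ≈ -1.6991)
(g/(-291))² = (-3366/1981/(-291))² = (-3366/1981*(-1/291))² = (1122/192157)² = 1258884/36924312649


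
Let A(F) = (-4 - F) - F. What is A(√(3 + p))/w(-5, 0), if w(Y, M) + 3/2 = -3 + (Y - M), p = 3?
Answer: 8/19 + 4*√6/19 ≈ 0.93674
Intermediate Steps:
w(Y, M) = -9/2 + Y - M (w(Y, M) = -3/2 + (-3 + (Y - M)) = -3/2 + (-3 + Y - M) = -9/2 + Y - M)
A(F) = -4 - 2*F
A(√(3 + p))/w(-5, 0) = (-4 - 2*√(3 + 3))/(-9/2 - 5 - 1*0) = (-4 - 2*√6)/(-9/2 - 5 + 0) = (-4 - 2*√6)/(-19/2) = -2*(-4 - 2*√6)/19 = 8/19 + 4*√6/19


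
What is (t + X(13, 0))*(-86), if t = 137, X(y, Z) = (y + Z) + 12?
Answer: -13932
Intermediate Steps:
X(y, Z) = 12 + Z + y (X(y, Z) = (Z + y) + 12 = 12 + Z + y)
(t + X(13, 0))*(-86) = (137 + (12 + 0 + 13))*(-86) = (137 + 25)*(-86) = 162*(-86) = -13932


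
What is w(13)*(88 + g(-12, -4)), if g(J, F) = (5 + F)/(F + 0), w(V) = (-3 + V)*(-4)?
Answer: -3510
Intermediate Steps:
w(V) = 12 - 4*V
g(J, F) = (5 + F)/F
w(13)*(88 + g(-12, -4)) = (12 - 4*13)*(88 + (5 - 4)/(-4)) = (12 - 52)*(88 - 1/4*1) = -40*(88 - 1/4) = -40*351/4 = -3510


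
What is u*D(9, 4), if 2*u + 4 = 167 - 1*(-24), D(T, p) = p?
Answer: 374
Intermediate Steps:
u = 187/2 (u = -2 + (167 - 1*(-24))/2 = -2 + (167 + 24)/2 = -2 + (1/2)*191 = -2 + 191/2 = 187/2 ≈ 93.500)
u*D(9, 4) = (187/2)*4 = 374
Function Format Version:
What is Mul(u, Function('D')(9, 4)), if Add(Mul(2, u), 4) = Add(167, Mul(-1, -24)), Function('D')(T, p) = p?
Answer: 374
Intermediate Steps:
u = Rational(187, 2) (u = Add(-2, Mul(Rational(1, 2), Add(167, Mul(-1, -24)))) = Add(-2, Mul(Rational(1, 2), Add(167, 24))) = Add(-2, Mul(Rational(1, 2), 191)) = Add(-2, Rational(191, 2)) = Rational(187, 2) ≈ 93.500)
Mul(u, Function('D')(9, 4)) = Mul(Rational(187, 2), 4) = 374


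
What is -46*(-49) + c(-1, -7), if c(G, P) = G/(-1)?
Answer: 2255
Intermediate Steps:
c(G, P) = -G (c(G, P) = G*(-1) = -G)
-46*(-49) + c(-1, -7) = -46*(-49) - 1*(-1) = 2254 + 1 = 2255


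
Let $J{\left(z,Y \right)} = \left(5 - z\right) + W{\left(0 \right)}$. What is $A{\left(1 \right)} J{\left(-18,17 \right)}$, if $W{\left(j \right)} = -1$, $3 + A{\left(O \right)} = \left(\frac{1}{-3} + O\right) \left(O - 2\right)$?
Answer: $- \frac{242}{3} \approx -80.667$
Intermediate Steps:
$A{\left(O \right)} = -3 + \left(-2 + O\right) \left(- \frac{1}{3} + O\right)$ ($A{\left(O \right)} = -3 + \left(\frac{1}{-3} + O\right) \left(O - 2\right) = -3 + \left(- \frac{1}{3} + O\right) \left(-2 + O\right) = -3 + \left(-2 + O\right) \left(- \frac{1}{3} + O\right)$)
$J{\left(z,Y \right)} = 4 - z$ ($J{\left(z,Y \right)} = \left(5 - z\right) - 1 = 4 - z$)
$A{\left(1 \right)} J{\left(-18,17 \right)} = \left(- \frac{7}{3} + 1^{2} - \frac{7}{3}\right) \left(4 - -18\right) = \left(- \frac{7}{3} + 1 - \frac{7}{3}\right) \left(4 + 18\right) = \left(- \frac{11}{3}\right) 22 = - \frac{242}{3}$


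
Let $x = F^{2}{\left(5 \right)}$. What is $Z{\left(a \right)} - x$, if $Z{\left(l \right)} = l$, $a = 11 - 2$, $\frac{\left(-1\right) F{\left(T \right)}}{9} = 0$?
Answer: $9$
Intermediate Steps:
$F{\left(T \right)} = 0$ ($F{\left(T \right)} = \left(-9\right) 0 = 0$)
$a = 9$ ($a = 11 - 2 = 9$)
$x = 0$ ($x = 0^{2} = 0$)
$Z{\left(a \right)} - x = 9 - 0 = 9 + 0 = 9$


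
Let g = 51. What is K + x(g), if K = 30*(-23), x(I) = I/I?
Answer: -689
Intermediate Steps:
x(I) = 1
K = -690
K + x(g) = -690 + 1 = -689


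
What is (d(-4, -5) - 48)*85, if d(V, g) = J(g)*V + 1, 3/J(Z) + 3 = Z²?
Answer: -44455/11 ≈ -4041.4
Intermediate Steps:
J(Z) = 3/(-3 + Z²)
d(V, g) = 1 + 3*V/(-3 + g²) (d(V, g) = (3/(-3 + g²))*V + 1 = 3*V/(-3 + g²) + 1 = 1 + 3*V/(-3 + g²))
(d(-4, -5) - 48)*85 = ((-3 + (-5)² + 3*(-4))/(-3 + (-5)²) - 48)*85 = ((-3 + 25 - 12)/(-3 + 25) - 48)*85 = (10/22 - 48)*85 = ((1/22)*10 - 48)*85 = (5/11 - 48)*85 = -523/11*85 = -44455/11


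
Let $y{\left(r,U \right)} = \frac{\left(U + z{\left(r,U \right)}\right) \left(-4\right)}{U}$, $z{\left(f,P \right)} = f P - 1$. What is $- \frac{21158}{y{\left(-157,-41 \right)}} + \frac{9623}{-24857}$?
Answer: $- \frac{10904528493}{317921030} \approx -34.299$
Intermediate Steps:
$z{\left(f,P \right)} = -1 + P f$ ($z{\left(f,P \right)} = P f - 1 = -1 + P f$)
$y{\left(r,U \right)} = \frac{4 - 4 U - 4 U r}{U}$ ($y{\left(r,U \right)} = \frac{\left(U + \left(-1 + U r\right)\right) \left(-4\right)}{U} = \frac{\left(-1 + U + U r\right) \left(-4\right)}{U} = \frac{4 - 4 U - 4 U r}{U}$)
$- \frac{21158}{y{\left(-157,-41 \right)}} + \frac{9623}{-24857} = - \frac{21158}{-4 - -628 + \frac{4}{-41}} + \frac{9623}{-24857} = - \frac{21158}{-4 + 628 + 4 \left(- \frac{1}{41}\right)} + 9623 \left(- \frac{1}{24857}\right) = - \frac{21158}{-4 + 628 - \frac{4}{41}} - \frac{9623}{24857} = - \frac{21158}{\frac{25580}{41}} - \frac{9623}{24857} = \left(-21158\right) \frac{41}{25580} - \frac{9623}{24857} = - \frac{433739}{12790} - \frac{9623}{24857} = - \frac{10904528493}{317921030}$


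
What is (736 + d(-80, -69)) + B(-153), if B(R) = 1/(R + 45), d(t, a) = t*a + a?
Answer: 668195/108 ≈ 6187.0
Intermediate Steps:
d(t, a) = a + a*t (d(t, a) = a*t + a = a + a*t)
B(R) = 1/(45 + R)
(736 + d(-80, -69)) + B(-153) = (736 - 69*(1 - 80)) + 1/(45 - 153) = (736 - 69*(-79)) + 1/(-108) = (736 + 5451) - 1/108 = 6187 - 1/108 = 668195/108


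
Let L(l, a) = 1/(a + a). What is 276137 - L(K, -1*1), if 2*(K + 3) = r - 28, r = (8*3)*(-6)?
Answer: 552275/2 ≈ 2.7614e+5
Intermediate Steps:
r = -144 (r = 24*(-6) = -144)
K = -89 (K = -3 + (-144 - 28)/2 = -3 + (1/2)*(-172) = -3 - 86 = -89)
L(l, a) = 1/(2*a)
276137 - L(K, -1*1) = 276137 - 1/(2*((-1*1))) = 276137 - 1/(2*(-1)) = 276137 - (-1)/2 = 276137 - 1*(-1/2) = 276137 + 1/2 = 552275/2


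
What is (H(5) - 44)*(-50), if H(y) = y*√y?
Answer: 2200 - 250*√5 ≈ 1641.0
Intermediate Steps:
H(y) = y^(3/2)
(H(5) - 44)*(-50) = (5^(3/2) - 44)*(-50) = (5*√5 - 44)*(-50) = (-44 + 5*√5)*(-50) = 2200 - 250*√5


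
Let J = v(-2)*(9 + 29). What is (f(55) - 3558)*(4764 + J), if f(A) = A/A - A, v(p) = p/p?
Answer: -17344824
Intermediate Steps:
v(p) = 1
J = 38 (J = 1*(9 + 29) = 1*38 = 38)
f(A) = 1 - A
(f(55) - 3558)*(4764 + J) = ((1 - 1*55) - 3558)*(4764 + 38) = ((1 - 55) - 3558)*4802 = (-54 - 3558)*4802 = -3612*4802 = -17344824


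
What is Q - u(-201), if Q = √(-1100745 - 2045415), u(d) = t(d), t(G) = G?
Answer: 201 + 4*I*√196635 ≈ 201.0 + 1773.7*I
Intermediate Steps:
u(d) = d
Q = 4*I*√196635 (Q = √(-3146160) = 4*I*√196635 ≈ 1773.7*I)
Q - u(-201) = 4*I*√196635 - 1*(-201) = 4*I*√196635 + 201 = 201 + 4*I*√196635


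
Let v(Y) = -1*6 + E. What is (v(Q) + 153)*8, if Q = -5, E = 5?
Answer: 1216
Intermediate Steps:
v(Y) = -1 (v(Y) = -1*6 + 5 = -6 + 5 = -1)
(v(Q) + 153)*8 = (-1 + 153)*8 = 152*8 = 1216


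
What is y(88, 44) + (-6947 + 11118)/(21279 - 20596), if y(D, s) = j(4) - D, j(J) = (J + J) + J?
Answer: -47737/683 ≈ -69.893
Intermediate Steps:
j(J) = 3*J (j(J) = 2*J + J = 3*J)
y(D, s) = 12 - D (y(D, s) = 3*4 - D = 12 - D)
y(88, 44) + (-6947 + 11118)/(21279 - 20596) = (12 - 1*88) + (-6947 + 11118)/(21279 - 20596) = (12 - 88) + 4171/683 = -76 + 4171*(1/683) = -76 + 4171/683 = -47737/683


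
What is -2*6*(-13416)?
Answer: 160992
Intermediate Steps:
-2*6*(-13416) = -12*(-13416) = 160992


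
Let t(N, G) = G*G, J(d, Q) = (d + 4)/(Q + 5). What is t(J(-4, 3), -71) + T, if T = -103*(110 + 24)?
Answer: -8761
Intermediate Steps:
J(d, Q) = (4 + d)/(5 + Q)
t(N, G) = G²
T = -13802 (T = -103*134 = -13802)
t(J(-4, 3), -71) + T = (-71)² - 13802 = 5041 - 13802 = -8761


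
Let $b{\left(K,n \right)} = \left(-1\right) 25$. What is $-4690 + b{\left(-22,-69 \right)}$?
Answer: $-4715$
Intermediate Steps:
$b{\left(K,n \right)} = -25$
$-4690 + b{\left(-22,-69 \right)} = -4690 - 25 = -4715$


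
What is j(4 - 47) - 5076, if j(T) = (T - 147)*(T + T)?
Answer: 11264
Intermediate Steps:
j(T) = 2*T*(-147 + T) (j(T) = (-147 + T)*(2*T) = 2*T*(-147 + T))
j(4 - 47) - 5076 = 2*(4 - 47)*(-147 + (4 - 47)) - 5076 = 2*(-43)*(-147 - 43) - 5076 = 2*(-43)*(-190) - 5076 = 16340 - 5076 = 11264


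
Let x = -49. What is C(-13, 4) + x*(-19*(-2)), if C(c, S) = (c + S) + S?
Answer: -1867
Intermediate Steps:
C(c, S) = c + 2*S (C(c, S) = (S + c) + S = c + 2*S)
C(-13, 4) + x*(-19*(-2)) = (-13 + 2*4) - (-931)*(-2) = (-13 + 8) - 49*38 = -5 - 1862 = -1867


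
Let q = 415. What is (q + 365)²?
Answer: 608400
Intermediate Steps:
(q + 365)² = (415 + 365)² = 780² = 608400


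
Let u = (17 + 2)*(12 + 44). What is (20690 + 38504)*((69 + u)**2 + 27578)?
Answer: 77619138798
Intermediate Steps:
u = 1064 (u = 19*56 = 1064)
(20690 + 38504)*((69 + u)**2 + 27578) = (20690 + 38504)*((69 + 1064)**2 + 27578) = 59194*(1133**2 + 27578) = 59194*(1283689 + 27578) = 59194*1311267 = 77619138798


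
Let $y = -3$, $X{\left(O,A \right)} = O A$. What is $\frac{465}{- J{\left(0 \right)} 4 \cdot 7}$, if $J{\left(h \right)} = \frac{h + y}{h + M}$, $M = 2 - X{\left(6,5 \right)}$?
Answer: $-155$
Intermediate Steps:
$X{\left(O,A \right)} = A O$
$M = -28$ ($M = 2 - 5 \cdot 6 = 2 - 30 = -28$)
$J{\left(h \right)} = \frac{-3 + h}{-28 + h}$ ($J{\left(h \right)} = \frac{h - 3}{h - 28} = \frac{-3 + h}{-28 + h}$)
$\frac{465}{- J{\left(0 \right)} 4 \cdot 7} = \frac{465}{- \frac{-3 + 0}{-28 + 0} \cdot 4 \cdot 7} = \frac{465}{- \frac{1}{-28} \left(-3\right) 4 \cdot 7} = \frac{465}{- \left(- \frac{1}{28}\right) \left(-3\right) 4 \cdot 7} = \frac{465}{- \frac{3 \cdot 4}{28} \cdot 7} = \frac{465}{\left(-1\right) \frac{3}{7} \cdot 7} = \frac{465}{\left(- \frac{3}{7}\right) 7} = \frac{465}{-3} = 465 \left(- \frac{1}{3}\right) = -155$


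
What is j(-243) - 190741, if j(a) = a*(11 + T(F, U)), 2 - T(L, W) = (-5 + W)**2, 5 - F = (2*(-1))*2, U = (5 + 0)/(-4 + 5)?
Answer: -193900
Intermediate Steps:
U = 5 (U = 5/1 = 5*1 = 5)
F = 9 (F = 5 - 2*(-1)*2 = 5 - (-2)*2 = 5 - 1*(-4) = 5 + 4 = 9)
T(L, W) = 2 - (-5 + W)**2
j(a) = 13*a (j(a) = a*(11 + (2 - (-5 + 5)**2)) = a*(11 + (2 - 1*0**2)) = a*(11 + (2 - 1*0)) = a*(11 + (2 + 0)) = a*(11 + 2) = a*13 = 13*a)
j(-243) - 190741 = 13*(-243) - 190741 = -3159 - 190741 = -193900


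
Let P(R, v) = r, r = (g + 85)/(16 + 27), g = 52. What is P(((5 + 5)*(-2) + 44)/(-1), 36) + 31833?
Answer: 1368956/43 ≈ 31836.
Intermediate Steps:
r = 137/43 (r = (52 + 85)/(16 + 27) = 137/43 ≈ 3.1860)
P(R, v) = 137/43
P(((5 + 5)*(-2) + 44)/(-1), 36) + 31833 = 137/43 + 31833 = 1368956/43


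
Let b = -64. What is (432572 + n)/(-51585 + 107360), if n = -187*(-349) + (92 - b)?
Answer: 497991/55775 ≈ 8.9286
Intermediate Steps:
n = 65419 (n = -187*(-349) + (92 - 1*(-64)) = 65263 + (92 + 64) = 65263 + 156 = 65419)
(432572 + n)/(-51585 + 107360) = (432572 + 65419)/(-51585 + 107360) = 497991/55775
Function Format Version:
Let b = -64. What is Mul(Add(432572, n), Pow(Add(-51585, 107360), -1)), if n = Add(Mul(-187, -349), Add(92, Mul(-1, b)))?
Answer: Rational(497991, 55775) ≈ 8.9286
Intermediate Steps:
n = 65419 (n = Add(Mul(-187, -349), Add(92, Mul(-1, -64))) = Add(65263, Add(92, 64)) = Add(65263, 156) = 65419)
Mul(Add(432572, n), Pow(Add(-51585, 107360), -1)) = Mul(Add(432572, 65419), Pow(Add(-51585, 107360), -1)) = Mul(497991, Pow(55775, -1)) = Mul(497991, Rational(1, 55775)) = Rational(497991, 55775)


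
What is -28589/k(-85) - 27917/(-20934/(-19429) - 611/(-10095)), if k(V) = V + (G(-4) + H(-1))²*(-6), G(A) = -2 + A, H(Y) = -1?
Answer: -2068841729131904/84592742771 ≈ -24457.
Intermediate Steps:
k(V) = -294 + V (k(V) = V + ((-2 - 4) - 1)²*(-6) = V + (-6 - 1)²*(-6) = V + (-7)²*(-6) = V + 49*(-6) = V - 294 = -294 + V)
-28589/k(-85) - 27917/(-20934/(-19429) - 611/(-10095)) = -28589/(-294 - 85) - 27917/(-20934/(-19429) - 611/(-10095)) = -28589/(-379) - 27917/(-20934*(-1/19429) - 611*(-1/10095)) = -28589*(-1/379) - 27917/(20934/19429 + 611/10095) = 28589/379 - 27917/223199849/196135755 = 28589/379 - 27917*196135755/223199849 = 28589/379 - 5475521872335/223199849 = -2068841729131904/84592742771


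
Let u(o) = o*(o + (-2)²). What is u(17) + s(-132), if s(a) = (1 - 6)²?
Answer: 382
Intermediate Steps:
s(a) = 25 (s(a) = (-5)² = 25)
u(o) = o*(4 + o) (u(o) = o*(o + 4) = o*(4 + o))
u(17) + s(-132) = 17*(4 + 17) + 25 = 17*21 + 25 = 357 + 25 = 382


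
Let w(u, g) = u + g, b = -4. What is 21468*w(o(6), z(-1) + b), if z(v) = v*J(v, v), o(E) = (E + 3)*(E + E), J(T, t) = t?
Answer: 2254140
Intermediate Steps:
o(E) = 2*E*(3 + E) (o(E) = (3 + E)*(2*E) = 2*E*(3 + E))
z(v) = v**2 (z(v) = v*v = v**2)
w(u, g) = g + u
21468*w(o(6), z(-1) + b) = 21468*(((-1)**2 - 4) + 2*6*(3 + 6)) = 21468*((1 - 4) + 2*6*9) = 21468*(-3 + 108) = 21468*105 = 2254140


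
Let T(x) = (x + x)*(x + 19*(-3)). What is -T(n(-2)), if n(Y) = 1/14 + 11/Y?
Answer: -33212/49 ≈ -677.80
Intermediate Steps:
n(Y) = 1/14 + 11/Y (n(Y) = 1*(1/14) + 11/Y = 1/14 + 11/Y)
T(x) = 2*x*(-57 + x) (T(x) = (2*x)*(x - 57) = (2*x)*(-57 + x) = 2*x*(-57 + x))
-T(n(-2)) = -2*(1/14)*(154 - 2)/(-2)*(-57 + (1/14)*(154 - 2)/(-2)) = -2*(1/14)*(-½)*152*(-57 + (1/14)*(-½)*152) = -2*(-38)*(-57 - 38/7)/7 = -2*(-38)*(-437)/(7*7) = -1*33212/49 = -33212/49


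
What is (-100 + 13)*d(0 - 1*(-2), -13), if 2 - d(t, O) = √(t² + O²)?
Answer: -174 + 87*√173 ≈ 970.31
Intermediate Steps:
d(t, O) = 2 - √(O² + t²) (d(t, O) = 2 - √(t² + O²) = 2 - √(O² + t²))
(-100 + 13)*d(0 - 1*(-2), -13) = (-100 + 13)*(2 - √((-13)² + (0 - 1*(-2))²)) = -87*(2 - √(169 + (0 + 2)²)) = -87*(2 - √(169 + 2²)) = -87*(2 - √(169 + 4)) = -87*(2 - √173) = -174 + 87*√173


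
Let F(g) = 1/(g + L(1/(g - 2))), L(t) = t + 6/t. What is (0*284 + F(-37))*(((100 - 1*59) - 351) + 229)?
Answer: 3159/10570 ≈ 0.29886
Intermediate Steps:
F(g) = 1/(-12 + 1/(-2 + g) + 7*g) (F(g) = 1/(g + (1/(g - 2) + 6/(1/(g - 2)))) = 1/(g + (1/(-2 + g) + 6/(1/(-2 + g)))) = 1/(g + (1/(-2 + g) + 6*(-2 + g))) = 1/(g + (1/(-2 + g) + (-12 + 6*g))) = 1/(g + (-12 + 1/(-2 + g) + 6*g)) = 1/(-12 + 1/(-2 + g) + 7*g))
(0*284 + F(-37))*(((100 - 1*59) - 351) + 229) = (0*284 + (-2 - 37)/(25 - 26*(-37) + 7*(-37)**2))*(((100 - 1*59) - 351) + 229) = (0 - 39/(25 + 962 + 7*1369))*(((100 - 59) - 351) + 229) = (0 - 39/(25 + 962 + 9583))*((41 - 351) + 229) = (0 - 39/10570)*(-310 + 229) = (0 + (1/10570)*(-39))*(-81) = (0 - 39/10570)*(-81) = -39/10570*(-81) = 3159/10570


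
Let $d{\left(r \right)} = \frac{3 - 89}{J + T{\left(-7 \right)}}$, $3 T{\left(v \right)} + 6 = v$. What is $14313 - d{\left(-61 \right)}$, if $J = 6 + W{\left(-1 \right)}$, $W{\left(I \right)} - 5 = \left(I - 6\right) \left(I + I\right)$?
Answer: $\frac{443832}{31} \approx 14317.0$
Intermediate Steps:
$W{\left(I \right)} = 5 + 2 I \left(-6 + I\right)$ ($W{\left(I \right)} = 5 + \left(I - 6\right) \left(I + I\right) = 5 + \left(-6 + I\right) 2 I = 5 + 2 I \left(-6 + I\right)$)
$T{\left(v \right)} = -2 + \frac{v}{3}$
$J = 25$ ($J = 6 + \left(5 - -12 + 2 \left(-1\right)^{2}\right) = 6 + \left(5 + 12 + 2 \cdot 1\right) = 6 + \left(5 + 12 + 2\right) = 6 + 19 = 25$)
$d{\left(r \right)} = - \frac{129}{31}$ ($d{\left(r \right)} = \frac{3 - 89}{25 + \left(-2 + \frac{1}{3} \left(-7\right)\right)} = - \frac{86}{25 - \frac{13}{3}} = - \frac{86}{\frac{62}{3}} = \left(-86\right) \frac{3}{62} = - \frac{129}{31}$)
$14313 - d{\left(-61 \right)} = 14313 - - \frac{129}{31} = 14313 + \frac{129}{31} = \frac{443832}{31}$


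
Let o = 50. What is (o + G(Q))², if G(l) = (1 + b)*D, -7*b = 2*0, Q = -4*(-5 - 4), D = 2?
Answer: 2704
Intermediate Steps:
Q = 36 (Q = -4*(-9) = 36)
b = 0 (b = -2*0/7 = -⅐*0 = 0)
G(l) = 2 (G(l) = (1 + 0)*2 = 1*2 = 2)
(o + G(Q))² = (50 + 2)² = 52² = 2704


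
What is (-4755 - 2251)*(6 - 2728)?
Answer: 19070332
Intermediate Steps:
(-4755 - 2251)*(6 - 2728) = -7006*(-2722) = 19070332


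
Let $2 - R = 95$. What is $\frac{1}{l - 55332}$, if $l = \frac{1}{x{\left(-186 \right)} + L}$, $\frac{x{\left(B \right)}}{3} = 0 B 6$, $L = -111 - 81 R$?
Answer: $- \frac{7422}{410674103} \approx -1.8073 \cdot 10^{-5}$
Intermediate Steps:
$R = -93$ ($R = 2 - 95 = -93$)
$L = 7422$ ($L = -111 - -7533 = -111 + 7533 = 7422$)
$x{\left(B \right)} = 0$ ($x{\left(B \right)} = 3 \cdot 0 B 6 = 3 \cdot 0 \cdot 6 = 3 \cdot 0 = 0$)
$l = \frac{1}{7422}$ ($l = \frac{1}{0 + 7422} = \frac{1}{7422} \approx 0.00013473$)
$\frac{1}{l - 55332} = \frac{1}{\frac{1}{7422} - 55332} = \frac{1}{- \frac{410674103}{7422}} = - \frac{7422}{410674103}$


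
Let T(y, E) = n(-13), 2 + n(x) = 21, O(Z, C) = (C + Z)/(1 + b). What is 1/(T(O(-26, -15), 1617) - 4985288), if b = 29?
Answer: -1/4985269 ≈ -2.0059e-7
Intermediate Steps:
O(Z, C) = C/30 + Z/30 (O(Z, C) = (C + Z)/(1 + 29) = (C + Z)/30 = (C + Z)*(1/30) = C/30 + Z/30)
n(x) = 19 (n(x) = -2 + 21 = 19)
T(y, E) = 19
1/(T(O(-26, -15), 1617) - 4985288) = 1/(19 - 4985288) = 1/(-4985269) = -1/4985269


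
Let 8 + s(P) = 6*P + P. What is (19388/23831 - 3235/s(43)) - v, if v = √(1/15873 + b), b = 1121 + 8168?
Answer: -71412601/6982483 - √2340383342154/15873 ≈ -106.61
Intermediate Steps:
b = 9289
s(P) = -8 + 7*P (s(P) = -8 + (6*P + P) = -8 + 7*P)
v = √2340383342154/15873 (v = √(1/15873 + 9289) = √(147444298/15873) = √2340383342154/15873 ≈ 96.379)
(19388/23831 - 3235/s(43)) - v = (19388/23831 - 3235/(-8 + 7*43)) - √2340383342154/15873 = (19388*(1/23831) - 3235/(-8 + 301)) - √2340383342154/15873 = (19388/23831 - 3235/293) - √2340383342154/15873 = -71412601/6982483 - √2340383342154/15873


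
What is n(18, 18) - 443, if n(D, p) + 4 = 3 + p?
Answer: -426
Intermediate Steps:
n(D, p) = -1 + p (n(D, p) = -4 + (3 + p) = -1 + p)
n(18, 18) - 443 = (-1 + 18) - 443 = 17 - 443 = -426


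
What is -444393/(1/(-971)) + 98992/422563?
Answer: 182338302219481/422563 ≈ 4.3151e+8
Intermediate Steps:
-444393/(1/(-971)) + 98992/422563 = -444393/(-1/971) + 98992*(1/422563) = -444393*(-971) + 98992/422563 = 431505603 + 98992/422563 = 182338302219481/422563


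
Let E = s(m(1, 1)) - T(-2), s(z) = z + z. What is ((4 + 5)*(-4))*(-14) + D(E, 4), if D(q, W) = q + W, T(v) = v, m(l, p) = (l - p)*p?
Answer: 510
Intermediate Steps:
m(l, p) = p*(l - p)
s(z) = 2*z
E = 2 (E = 2*(1*(1 - 1*1)) - 1*(-2) = 2*(1*(1 - 1)) + 2 = 2*(1*0) + 2 = 2*0 + 2 = 0 + 2 = 2)
D(q, W) = W + q
((4 + 5)*(-4))*(-14) + D(E, 4) = ((4 + 5)*(-4))*(-14) + (4 + 2) = (9*(-4))*(-14) + 6 = -36*(-14) + 6 = 504 + 6 = 510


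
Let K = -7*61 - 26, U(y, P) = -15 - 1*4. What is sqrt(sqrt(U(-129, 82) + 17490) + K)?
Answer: sqrt(-453 + sqrt(17471)) ≈ 17.911*I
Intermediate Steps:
U(y, P) = -19 (U(y, P) = -15 - 4 = -19)
K = -453 (K = -427 - 26 = -453)
sqrt(sqrt(U(-129, 82) + 17490) + K) = sqrt(sqrt(-19 + 17490) - 453) = sqrt(sqrt(17471) - 453) = sqrt(-453 + sqrt(17471))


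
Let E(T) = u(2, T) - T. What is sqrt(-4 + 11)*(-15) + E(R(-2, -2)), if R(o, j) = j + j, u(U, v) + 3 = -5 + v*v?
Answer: 12 - 15*sqrt(7) ≈ -27.686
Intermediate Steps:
u(U, v) = -8 + v**2 (u(U, v) = -3 + (-5 + v*v) = -3 + (-5 + v**2) = -8 + v**2)
R(o, j) = 2*j
E(T) = -8 + T**2 - T (E(T) = (-8 + T**2) - T = -8 + T**2 - T)
sqrt(-4 + 11)*(-15) + E(R(-2, -2)) = sqrt(-4 + 11)*(-15) + (-8 + (2*(-2))**2 - 2*(-2)) = sqrt(7)*(-15) + (-8 + (-4)**2 - 1*(-4)) = -15*sqrt(7) + (-8 + 16 + 4) = -15*sqrt(7) + 12 = 12 - 15*sqrt(7)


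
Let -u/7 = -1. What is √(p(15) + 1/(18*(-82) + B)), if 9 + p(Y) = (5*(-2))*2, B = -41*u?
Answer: 2*I*√22534666/1763 ≈ 5.3852*I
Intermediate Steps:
u = 7 (u = -7*(-1) = 7)
B = -287 (B = -41*7 = -287)
p(Y) = -29 (p(Y) = -9 + (5*(-2))*2 = -9 - 10*2 = -9 - 20 = -29)
√(p(15) + 1/(18*(-82) + B)) = √(-29 + 1/(18*(-82) - 287)) = √(-29 + 1/(-1476 - 287)) = √(-29 + 1/(-1763)) = √(-29 - 1/1763) = √(-51128/1763) = 2*I*√22534666/1763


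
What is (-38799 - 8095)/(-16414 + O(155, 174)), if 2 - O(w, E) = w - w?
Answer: 23447/8206 ≈ 2.8573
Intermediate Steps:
O(w, E) = 2 (O(w, E) = 2 - (w - w) = 2 - 1*0 = 2 + 0 = 2)
(-38799 - 8095)/(-16414 + O(155, 174)) = (-38799 - 8095)/(-16414 + 2) = -46894/(-16412) = -46894*(-1/16412) = 23447/8206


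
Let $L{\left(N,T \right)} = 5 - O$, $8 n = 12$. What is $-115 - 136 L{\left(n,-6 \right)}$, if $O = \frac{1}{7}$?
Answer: $- \frac{5429}{7} \approx -775.57$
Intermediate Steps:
$n = \frac{3}{2}$ ($n = \frac{1}{8} \cdot 12 = \frac{3}{2} \approx 1.5$)
$O = \frac{1}{7} \approx 0.14286$
$L{\left(N,T \right)} = \frac{34}{7}$ ($L{\left(N,T \right)} = 5 - \frac{1}{7} = \frac{34}{7}$)
$-115 - 136 L{\left(n,-6 \right)} = -115 - \frac{4624}{7} = - \frac{5429}{7}$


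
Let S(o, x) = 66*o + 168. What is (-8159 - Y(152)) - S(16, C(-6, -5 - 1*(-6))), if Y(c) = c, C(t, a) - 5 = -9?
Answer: -9535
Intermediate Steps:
C(t, a) = -4 (C(t, a) = 5 - 9 = -4)
S(o, x) = 168 + 66*o
(-8159 - Y(152)) - S(16, C(-6, -5 - 1*(-6))) = (-8159 - 1*152) - (168 + 66*16) = (-8159 - 152) - (168 + 1056) = -8311 - 1*1224 = -8311 - 1224 = -9535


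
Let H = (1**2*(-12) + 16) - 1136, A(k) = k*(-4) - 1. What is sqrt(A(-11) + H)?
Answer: 33*I ≈ 33.0*I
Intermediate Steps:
A(k) = -1 - 4*k (A(k) = -4*k - 1 = -1 - 4*k)
H = -1132 (H = (1*(-12) + 16) - 1136 = (-12 + 16) - 1136 = 4 - 1136 = -1132)
sqrt(A(-11) + H) = sqrt((-1 - 4*(-11)) - 1132) = sqrt((-1 + 44) - 1132) = sqrt(43 - 1132) = sqrt(-1089) = 33*I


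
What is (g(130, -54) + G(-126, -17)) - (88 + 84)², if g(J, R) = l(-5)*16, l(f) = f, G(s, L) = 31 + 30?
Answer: -29603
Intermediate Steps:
G(s, L) = 61
g(J, R) = -80 (g(J, R) = -5*16 = -80)
(g(130, -54) + G(-126, -17)) - (88 + 84)² = (-80 + 61) - (88 + 84)² = -19 - 1*172² = -19 - 1*29584 = -19 - 29584 = -29603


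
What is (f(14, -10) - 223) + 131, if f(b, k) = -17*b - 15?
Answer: -345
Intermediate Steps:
f(b, k) = -15 - 17*b
(f(14, -10) - 223) + 131 = ((-15 - 17*14) - 223) + 131 = ((-15 - 238) - 223) + 131 = (-253 - 223) + 131 = -476 + 131 = -345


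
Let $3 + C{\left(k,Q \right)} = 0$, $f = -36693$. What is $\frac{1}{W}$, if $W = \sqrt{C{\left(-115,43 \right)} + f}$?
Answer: $- \frac{i \sqrt{9174}}{18348} \approx - 0.0052202 i$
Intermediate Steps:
$C{\left(k,Q \right)} = -3$ ($C{\left(k,Q \right)} = -3 + 0 = -3$)
$W = 2 i \sqrt{9174}$ ($W = \sqrt{-3 - 36693} = \sqrt{-36696} = 2 i \sqrt{9174} \approx 191.56 i$)
$\frac{1}{W} = \frac{1}{2 i \sqrt{9174}} = - \frac{i \sqrt{9174}}{18348}$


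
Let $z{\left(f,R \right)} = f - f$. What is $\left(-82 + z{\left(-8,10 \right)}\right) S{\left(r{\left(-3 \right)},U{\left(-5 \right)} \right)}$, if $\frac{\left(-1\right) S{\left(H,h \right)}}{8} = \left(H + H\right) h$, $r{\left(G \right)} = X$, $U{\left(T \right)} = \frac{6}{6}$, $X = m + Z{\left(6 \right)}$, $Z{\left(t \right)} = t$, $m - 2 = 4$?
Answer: $15744$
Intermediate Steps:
$m = 6$ ($m = 2 + 4 = 6$)
$z{\left(f,R \right)} = 0$
$X = 12$ ($X = 6 + 6 = 12$)
$U{\left(T \right)} = 1$ ($U{\left(T \right)} = 6 \cdot \frac{1}{6} = 1$)
$r{\left(G \right)} = 12$
$S{\left(H,h \right)} = - 16 H h$ ($S{\left(H,h \right)} = - 8 \left(H + H\right) h = - 8 \cdot 2 H h = - 16 H h$)
$\left(-82 + z{\left(-8,10 \right)}\right) S{\left(r{\left(-3 \right)},U{\left(-5 \right)} \right)} = \left(-82 + 0\right) \left(\left(-16\right) 12 \cdot 1\right) = \left(-82\right) \left(-192\right) = 15744$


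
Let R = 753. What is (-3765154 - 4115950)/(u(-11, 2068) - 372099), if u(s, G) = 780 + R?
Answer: 562936/26469 ≈ 21.268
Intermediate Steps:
u(s, G) = 1533 (u(s, G) = 780 + 753 = 1533)
(-3765154 - 4115950)/(u(-11, 2068) - 372099) = (-3765154 - 4115950)/(1533 - 372099) = -7881104/(-370566) = -7881104*(-1/370566) = 562936/26469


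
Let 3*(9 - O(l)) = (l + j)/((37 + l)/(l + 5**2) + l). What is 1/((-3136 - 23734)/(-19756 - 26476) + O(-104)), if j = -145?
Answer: 188372284/1653260759 ≈ 0.11394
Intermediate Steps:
O(l) = 9 - (-145 + l)/(3*(l + (37 + l)/(25 + l))) (O(l) = 9 - (l - 145)/(3*((37 + l)/(l + 5**2) + l)) = 9 - (-145 + l)/(3*((37 + l)/(l + 25) + l)) = 9 - (-145 + l)/(3*((37 + l)/(25 + l) + l)) = 9 - (-145 + l)/(3*(l + (37 + l)/(25 + l))))
1/((-3136 - 23734)/(-19756 - 26476) + O(-104)) = 1/((-3136 - 23734)/(-19756 - 26476) + 2*(2312 + 13*(-104)**2 + 411*(-104))/(3*(37 + (-104)**2 + 26*(-104)))) = 1/(-26870/(-46232) + 2*(2312 + 13*10816 - 42744)/(3*(37 + 10816 - 2704))) = 1/(-26870*(-1/46232) + (2/3)*(2312 + 140608 - 42744)/8149) = 1/(13435/23116 + (2/3)*(1/8149)*100176) = 1/(13435/23116 + 66784/8149) = 1/(1653260759/188372284) = 188372284/1653260759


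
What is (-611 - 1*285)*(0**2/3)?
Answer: 0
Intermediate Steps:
(-611 - 1*285)*(0**2/3) = (-611 - 285)*(0*(1/3)) = -896*0 = 0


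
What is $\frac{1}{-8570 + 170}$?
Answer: $- \frac{1}{8400} \approx -0.00011905$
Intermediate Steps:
$\frac{1}{-8570 + 170} = \frac{1}{-8400} = - \frac{1}{8400}$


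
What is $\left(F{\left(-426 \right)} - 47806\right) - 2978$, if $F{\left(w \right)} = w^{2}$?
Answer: $130692$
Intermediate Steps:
$\left(F{\left(-426 \right)} - 47806\right) - 2978 = \left(\left(-426\right)^{2} - 47806\right) - 2978 = \left(181476 - 47806\right) - 2978 = 133670 - 2978 = 130692$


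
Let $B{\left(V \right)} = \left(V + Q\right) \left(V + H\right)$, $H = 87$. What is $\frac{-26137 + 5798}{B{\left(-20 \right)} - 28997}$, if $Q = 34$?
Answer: $\frac{20339}{28059} \approx 0.72486$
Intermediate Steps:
$B{\left(V \right)} = \left(34 + V\right) \left(87 + V\right)$ ($B{\left(V \right)} = \left(V + 34\right) \left(V + 87\right) = \left(34 + V\right) \left(87 + V\right)$)
$\frac{-26137 + 5798}{B{\left(-20 \right)} - 28997} = \frac{-26137 + 5798}{\left(2958 + \left(-20\right)^{2} + 121 \left(-20\right)\right) - 28997} = - \frac{20339}{\left(2958 + 400 - 2420\right) - 28997} = - \frac{20339}{938 - 28997} = - \frac{20339}{-28059} = \left(-20339\right) \left(- \frac{1}{28059}\right) = \frac{20339}{28059}$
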